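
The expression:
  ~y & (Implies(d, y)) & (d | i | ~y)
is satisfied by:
  {d: False, y: False}


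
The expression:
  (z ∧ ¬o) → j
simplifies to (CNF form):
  j ∨ o ∨ ¬z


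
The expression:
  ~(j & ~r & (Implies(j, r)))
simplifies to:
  True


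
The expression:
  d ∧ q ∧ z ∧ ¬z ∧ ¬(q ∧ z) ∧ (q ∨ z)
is never true.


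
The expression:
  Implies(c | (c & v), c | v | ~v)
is always true.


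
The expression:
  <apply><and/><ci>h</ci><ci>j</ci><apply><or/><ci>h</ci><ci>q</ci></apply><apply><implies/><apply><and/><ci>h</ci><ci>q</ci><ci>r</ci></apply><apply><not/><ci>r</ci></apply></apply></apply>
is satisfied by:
  {h: True, j: True, q: False, r: False}
  {h: True, r: True, j: True, q: False}
  {h: True, q: True, j: True, r: False}


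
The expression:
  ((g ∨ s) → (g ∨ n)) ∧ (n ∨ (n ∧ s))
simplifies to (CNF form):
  n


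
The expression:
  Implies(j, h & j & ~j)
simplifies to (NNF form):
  ~j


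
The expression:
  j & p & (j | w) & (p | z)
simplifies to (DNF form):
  j & p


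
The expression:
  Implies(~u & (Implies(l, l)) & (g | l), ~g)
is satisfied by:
  {u: True, g: False}
  {g: False, u: False}
  {g: True, u: True}


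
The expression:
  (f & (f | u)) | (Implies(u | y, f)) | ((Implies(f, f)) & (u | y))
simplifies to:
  True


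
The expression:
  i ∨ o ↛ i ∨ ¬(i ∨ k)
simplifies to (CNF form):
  i ∨ o ∨ ¬k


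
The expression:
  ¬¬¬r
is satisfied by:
  {r: False}


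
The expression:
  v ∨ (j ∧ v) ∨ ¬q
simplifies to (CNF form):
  v ∨ ¬q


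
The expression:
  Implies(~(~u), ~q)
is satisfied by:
  {u: False, q: False}
  {q: True, u: False}
  {u: True, q: False}


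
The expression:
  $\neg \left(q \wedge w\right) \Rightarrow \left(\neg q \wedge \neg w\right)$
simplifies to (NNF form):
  $\left(q \wedge w\right) \vee \left(\neg q \wedge \neg w\right)$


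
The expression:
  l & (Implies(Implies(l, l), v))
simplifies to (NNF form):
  l & v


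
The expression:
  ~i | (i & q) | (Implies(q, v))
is always true.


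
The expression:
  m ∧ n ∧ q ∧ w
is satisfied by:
  {m: True, w: True, q: True, n: True}


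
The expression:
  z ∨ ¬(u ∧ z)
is always true.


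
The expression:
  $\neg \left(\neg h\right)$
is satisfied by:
  {h: True}


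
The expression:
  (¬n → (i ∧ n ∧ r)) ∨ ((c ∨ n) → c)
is always true.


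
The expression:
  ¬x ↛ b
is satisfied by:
  {b: True, x: False}
  {x: False, b: False}
  {x: True, b: True}


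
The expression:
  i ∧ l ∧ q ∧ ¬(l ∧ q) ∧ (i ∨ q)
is never true.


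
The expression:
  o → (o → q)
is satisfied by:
  {q: True, o: False}
  {o: False, q: False}
  {o: True, q: True}


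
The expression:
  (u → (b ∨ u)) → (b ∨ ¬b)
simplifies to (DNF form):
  True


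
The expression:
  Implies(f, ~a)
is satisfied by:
  {a: False, f: False}
  {f: True, a: False}
  {a: True, f: False}


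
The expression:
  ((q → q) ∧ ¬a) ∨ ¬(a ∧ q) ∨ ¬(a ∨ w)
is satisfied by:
  {q: False, a: False}
  {a: True, q: False}
  {q: True, a: False}


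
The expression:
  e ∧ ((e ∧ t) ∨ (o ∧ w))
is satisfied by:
  {t: True, w: True, e: True, o: True}
  {t: True, w: True, e: True, o: False}
  {t: True, e: True, o: True, w: False}
  {t: True, e: True, o: False, w: False}
  {w: True, e: True, o: True, t: False}


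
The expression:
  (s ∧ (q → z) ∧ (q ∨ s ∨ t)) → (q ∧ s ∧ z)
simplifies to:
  q ∨ ¬s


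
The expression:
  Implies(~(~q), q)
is always true.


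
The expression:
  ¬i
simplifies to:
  ¬i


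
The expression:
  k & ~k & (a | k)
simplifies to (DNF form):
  False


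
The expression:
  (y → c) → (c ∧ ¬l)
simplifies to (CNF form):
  (c ∨ y) ∧ (c ∨ ¬c) ∧ (y ∨ ¬l) ∧ (¬c ∨ ¬l)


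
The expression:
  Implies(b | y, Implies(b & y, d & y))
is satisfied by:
  {d: True, y: False, b: False}
  {y: False, b: False, d: False}
  {b: True, d: True, y: False}
  {b: True, y: False, d: False}
  {d: True, y: True, b: False}
  {y: True, d: False, b: False}
  {b: True, y: True, d: True}


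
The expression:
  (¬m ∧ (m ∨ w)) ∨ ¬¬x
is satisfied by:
  {x: True, w: True, m: False}
  {x: True, w: False, m: False}
  {x: True, m: True, w: True}
  {x: True, m: True, w: False}
  {w: True, m: False, x: False}


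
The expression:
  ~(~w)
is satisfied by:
  {w: True}


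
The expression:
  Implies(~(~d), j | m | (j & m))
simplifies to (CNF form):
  j | m | ~d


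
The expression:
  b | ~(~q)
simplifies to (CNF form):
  b | q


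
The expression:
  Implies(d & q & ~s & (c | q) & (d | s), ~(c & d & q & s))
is always true.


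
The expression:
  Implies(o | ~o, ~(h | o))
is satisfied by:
  {o: False, h: False}


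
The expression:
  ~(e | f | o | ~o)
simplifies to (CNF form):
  False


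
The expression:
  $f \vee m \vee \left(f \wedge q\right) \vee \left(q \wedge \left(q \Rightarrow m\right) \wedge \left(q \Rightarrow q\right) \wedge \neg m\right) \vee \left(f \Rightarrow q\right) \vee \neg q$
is always true.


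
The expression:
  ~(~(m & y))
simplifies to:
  m & y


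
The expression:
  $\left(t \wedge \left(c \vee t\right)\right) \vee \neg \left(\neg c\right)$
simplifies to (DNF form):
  $c \vee t$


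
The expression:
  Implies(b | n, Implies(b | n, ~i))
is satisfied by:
  {n: False, i: False, b: False}
  {b: True, n: False, i: False}
  {n: True, b: False, i: False}
  {b: True, n: True, i: False}
  {i: True, b: False, n: False}


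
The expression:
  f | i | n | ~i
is always true.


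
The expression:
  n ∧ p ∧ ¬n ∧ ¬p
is never true.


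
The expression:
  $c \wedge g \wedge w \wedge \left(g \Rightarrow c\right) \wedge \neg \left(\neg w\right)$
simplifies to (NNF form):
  $c \wedge g \wedge w$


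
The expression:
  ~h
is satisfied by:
  {h: False}


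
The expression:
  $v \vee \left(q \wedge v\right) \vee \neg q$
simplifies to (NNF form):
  $v \vee \neg q$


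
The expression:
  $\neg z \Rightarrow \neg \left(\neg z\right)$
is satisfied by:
  {z: True}


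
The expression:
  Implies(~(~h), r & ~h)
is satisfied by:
  {h: False}


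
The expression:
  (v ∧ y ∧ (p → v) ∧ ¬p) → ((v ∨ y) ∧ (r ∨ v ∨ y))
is always true.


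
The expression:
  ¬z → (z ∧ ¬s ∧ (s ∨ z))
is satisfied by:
  {z: True}


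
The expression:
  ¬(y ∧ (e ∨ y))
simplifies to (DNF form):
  ¬y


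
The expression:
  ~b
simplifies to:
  ~b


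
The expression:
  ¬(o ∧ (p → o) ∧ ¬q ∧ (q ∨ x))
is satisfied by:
  {q: True, o: False, x: False}
  {o: False, x: False, q: False}
  {x: True, q: True, o: False}
  {x: True, o: False, q: False}
  {q: True, o: True, x: False}
  {o: True, q: False, x: False}
  {x: True, o: True, q: True}


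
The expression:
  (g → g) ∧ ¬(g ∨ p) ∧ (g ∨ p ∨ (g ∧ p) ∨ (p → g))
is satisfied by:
  {g: False, p: False}


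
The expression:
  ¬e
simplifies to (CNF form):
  ¬e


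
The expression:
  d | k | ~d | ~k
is always true.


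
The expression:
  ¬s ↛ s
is always true.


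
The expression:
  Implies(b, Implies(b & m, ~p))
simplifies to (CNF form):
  ~b | ~m | ~p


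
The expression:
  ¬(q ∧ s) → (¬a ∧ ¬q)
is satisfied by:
  {s: True, a: False, q: False}
  {s: False, a: False, q: False}
  {q: True, s: True, a: False}
  {a: True, q: True, s: True}


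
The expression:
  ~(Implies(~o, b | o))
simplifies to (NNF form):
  ~b & ~o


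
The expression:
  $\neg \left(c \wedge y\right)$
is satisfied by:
  {c: False, y: False}
  {y: True, c: False}
  {c: True, y: False}


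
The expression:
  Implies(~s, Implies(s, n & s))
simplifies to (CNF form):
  True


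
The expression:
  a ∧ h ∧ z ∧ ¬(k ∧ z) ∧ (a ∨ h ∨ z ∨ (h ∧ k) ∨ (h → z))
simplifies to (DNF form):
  a ∧ h ∧ z ∧ ¬k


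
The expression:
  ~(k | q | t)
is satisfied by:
  {q: False, t: False, k: False}


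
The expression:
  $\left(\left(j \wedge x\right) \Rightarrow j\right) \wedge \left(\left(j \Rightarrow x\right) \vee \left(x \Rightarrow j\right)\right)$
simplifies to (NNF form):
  $\text{True}$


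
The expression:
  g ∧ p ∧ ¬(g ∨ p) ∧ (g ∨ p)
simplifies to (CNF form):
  False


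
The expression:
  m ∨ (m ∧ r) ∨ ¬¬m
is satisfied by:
  {m: True}


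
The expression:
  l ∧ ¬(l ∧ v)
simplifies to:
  l ∧ ¬v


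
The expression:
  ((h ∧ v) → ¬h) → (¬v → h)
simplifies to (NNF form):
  h ∨ v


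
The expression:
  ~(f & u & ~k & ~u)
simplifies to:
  True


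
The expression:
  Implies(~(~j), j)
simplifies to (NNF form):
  True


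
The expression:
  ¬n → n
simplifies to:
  n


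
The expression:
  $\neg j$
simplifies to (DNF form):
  $\neg j$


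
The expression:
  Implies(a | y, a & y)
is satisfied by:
  {y: False, a: False}
  {a: True, y: True}


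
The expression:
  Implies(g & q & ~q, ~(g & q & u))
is always true.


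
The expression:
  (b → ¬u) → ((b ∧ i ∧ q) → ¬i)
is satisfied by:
  {u: True, q: False, b: False, i: False}
  {u: False, q: False, b: False, i: False}
  {i: True, u: True, q: False, b: False}
  {i: True, u: False, q: False, b: False}
  {b: True, u: True, q: False, i: False}
  {b: True, u: False, q: False, i: False}
  {i: True, b: True, u: True, q: False}
  {i: True, b: True, u: False, q: False}
  {q: True, u: True, i: False, b: False}
  {q: True, u: False, i: False, b: False}
  {i: True, q: True, u: True, b: False}
  {i: True, q: True, u: False, b: False}
  {b: True, q: True, u: True, i: False}
  {b: True, q: True, u: False, i: False}
  {b: True, q: True, i: True, u: True}


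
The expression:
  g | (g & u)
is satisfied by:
  {g: True}


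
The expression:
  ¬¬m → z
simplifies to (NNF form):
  z ∨ ¬m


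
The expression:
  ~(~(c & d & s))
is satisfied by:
  {c: True, s: True, d: True}


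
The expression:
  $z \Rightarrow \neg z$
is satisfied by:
  {z: False}


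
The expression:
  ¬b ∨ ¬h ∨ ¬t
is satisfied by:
  {h: False, t: False, b: False}
  {b: True, h: False, t: False}
  {t: True, h: False, b: False}
  {b: True, t: True, h: False}
  {h: True, b: False, t: False}
  {b: True, h: True, t: False}
  {t: True, h: True, b: False}


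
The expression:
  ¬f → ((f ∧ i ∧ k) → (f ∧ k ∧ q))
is always true.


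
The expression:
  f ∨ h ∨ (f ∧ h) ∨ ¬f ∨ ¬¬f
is always true.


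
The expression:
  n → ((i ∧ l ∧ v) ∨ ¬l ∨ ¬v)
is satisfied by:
  {i: True, l: False, v: False, n: False}
  {i: False, l: False, v: False, n: False}
  {i: True, n: True, l: False, v: False}
  {n: True, i: False, l: False, v: False}
  {i: True, v: True, n: False, l: False}
  {v: True, n: False, l: False, i: False}
  {i: True, n: True, v: True, l: False}
  {n: True, v: True, i: False, l: False}
  {i: True, l: True, n: False, v: False}
  {l: True, n: False, v: False, i: False}
  {i: True, n: True, l: True, v: False}
  {n: True, l: True, i: False, v: False}
  {i: True, v: True, l: True, n: False}
  {v: True, l: True, n: False, i: False}
  {i: True, n: True, v: True, l: True}


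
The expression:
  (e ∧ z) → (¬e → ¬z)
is always true.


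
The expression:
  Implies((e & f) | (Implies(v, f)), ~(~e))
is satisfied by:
  {v: True, e: True, f: False}
  {e: True, f: False, v: False}
  {v: True, e: True, f: True}
  {e: True, f: True, v: False}
  {v: True, f: False, e: False}


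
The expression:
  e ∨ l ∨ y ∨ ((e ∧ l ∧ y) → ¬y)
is always true.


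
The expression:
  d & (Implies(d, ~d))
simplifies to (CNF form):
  False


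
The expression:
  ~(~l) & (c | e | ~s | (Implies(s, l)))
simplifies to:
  l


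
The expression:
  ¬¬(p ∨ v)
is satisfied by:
  {v: True, p: True}
  {v: True, p: False}
  {p: True, v: False}


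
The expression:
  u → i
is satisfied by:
  {i: True, u: False}
  {u: False, i: False}
  {u: True, i: True}


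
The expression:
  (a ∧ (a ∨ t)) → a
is always true.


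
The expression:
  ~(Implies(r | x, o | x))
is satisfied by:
  {r: True, x: False, o: False}


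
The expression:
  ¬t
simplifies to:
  ¬t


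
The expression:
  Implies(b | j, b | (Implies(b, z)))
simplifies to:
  True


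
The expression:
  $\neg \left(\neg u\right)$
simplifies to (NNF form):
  $u$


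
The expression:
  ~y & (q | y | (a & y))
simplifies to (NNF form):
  q & ~y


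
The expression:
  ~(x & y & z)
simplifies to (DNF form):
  ~x | ~y | ~z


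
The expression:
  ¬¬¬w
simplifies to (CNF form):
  ¬w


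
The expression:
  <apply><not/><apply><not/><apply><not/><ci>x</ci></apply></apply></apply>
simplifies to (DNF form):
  <apply><not/><ci>x</ci></apply>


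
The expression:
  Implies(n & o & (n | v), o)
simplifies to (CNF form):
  True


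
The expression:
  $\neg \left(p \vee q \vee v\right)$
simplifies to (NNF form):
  $\neg p \wedge \neg q \wedge \neg v$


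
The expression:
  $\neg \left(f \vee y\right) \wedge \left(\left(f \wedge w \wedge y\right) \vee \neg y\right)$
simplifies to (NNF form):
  $\neg f \wedge \neg y$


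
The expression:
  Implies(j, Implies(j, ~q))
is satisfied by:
  {q: False, j: False}
  {j: True, q: False}
  {q: True, j: False}


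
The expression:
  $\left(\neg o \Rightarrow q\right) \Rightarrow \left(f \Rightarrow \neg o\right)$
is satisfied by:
  {o: False, f: False}
  {f: True, o: False}
  {o: True, f: False}


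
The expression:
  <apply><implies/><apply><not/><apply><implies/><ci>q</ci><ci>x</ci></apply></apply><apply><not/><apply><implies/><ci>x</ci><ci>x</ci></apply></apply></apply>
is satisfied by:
  {x: True, q: False}
  {q: False, x: False}
  {q: True, x: True}


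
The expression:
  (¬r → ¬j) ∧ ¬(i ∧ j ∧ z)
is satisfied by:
  {r: True, z: False, j: False, i: False}
  {i: True, r: True, z: False, j: False}
  {z: True, r: True, i: False, j: False}
  {i: True, z: True, r: True, j: False}
  {i: False, r: False, z: False, j: False}
  {i: True, r: False, z: False, j: False}
  {z: True, i: False, r: False, j: False}
  {i: True, z: True, r: False, j: False}
  {j: True, r: True, i: False, z: False}
  {j: True, i: True, r: True, z: False}
  {j: True, z: True, r: True, i: False}


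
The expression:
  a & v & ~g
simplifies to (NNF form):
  a & v & ~g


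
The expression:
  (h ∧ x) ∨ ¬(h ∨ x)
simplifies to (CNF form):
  (h ∨ ¬h) ∧ (h ∨ ¬x) ∧ (x ∨ ¬h) ∧ (x ∨ ¬x)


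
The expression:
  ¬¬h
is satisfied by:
  {h: True}


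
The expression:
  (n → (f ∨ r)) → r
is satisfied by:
  {r: True, n: True, f: False}
  {r: True, n: False, f: False}
  {f: True, r: True, n: True}
  {f: True, r: True, n: False}
  {n: True, f: False, r: False}


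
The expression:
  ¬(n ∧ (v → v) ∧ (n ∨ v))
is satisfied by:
  {n: False}


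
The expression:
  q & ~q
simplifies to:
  False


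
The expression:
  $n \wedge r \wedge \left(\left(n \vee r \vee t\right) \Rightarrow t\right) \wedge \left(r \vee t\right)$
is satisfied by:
  {t: True, r: True, n: True}


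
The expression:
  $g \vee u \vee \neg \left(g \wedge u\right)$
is always true.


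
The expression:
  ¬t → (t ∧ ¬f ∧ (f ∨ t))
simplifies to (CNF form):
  t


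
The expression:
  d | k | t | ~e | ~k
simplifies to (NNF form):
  True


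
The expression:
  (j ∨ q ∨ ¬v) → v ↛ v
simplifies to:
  v ∧ ¬j ∧ ¬q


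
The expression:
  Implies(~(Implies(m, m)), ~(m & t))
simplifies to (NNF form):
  True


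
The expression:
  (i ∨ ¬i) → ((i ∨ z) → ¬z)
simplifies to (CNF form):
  ¬z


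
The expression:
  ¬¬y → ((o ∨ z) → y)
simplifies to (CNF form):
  True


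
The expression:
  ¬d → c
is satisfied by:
  {d: True, c: True}
  {d: True, c: False}
  {c: True, d: False}


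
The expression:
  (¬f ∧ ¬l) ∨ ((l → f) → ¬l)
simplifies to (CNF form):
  ¬f ∨ ¬l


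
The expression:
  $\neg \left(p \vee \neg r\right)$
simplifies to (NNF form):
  $r \wedge \neg p$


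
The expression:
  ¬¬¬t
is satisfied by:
  {t: False}


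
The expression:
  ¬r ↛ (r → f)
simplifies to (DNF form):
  False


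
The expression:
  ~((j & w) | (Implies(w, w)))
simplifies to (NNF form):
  False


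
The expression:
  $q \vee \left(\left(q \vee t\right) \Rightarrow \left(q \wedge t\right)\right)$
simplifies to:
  $q \vee \neg t$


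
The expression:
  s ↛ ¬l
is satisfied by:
  {s: True, l: True}


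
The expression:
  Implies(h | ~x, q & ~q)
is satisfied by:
  {x: True, h: False}


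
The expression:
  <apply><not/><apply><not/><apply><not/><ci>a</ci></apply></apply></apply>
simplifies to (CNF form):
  <apply><not/><ci>a</ci></apply>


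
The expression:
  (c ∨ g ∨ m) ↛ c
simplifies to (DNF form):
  (g ∧ ¬c) ∨ (m ∧ ¬c)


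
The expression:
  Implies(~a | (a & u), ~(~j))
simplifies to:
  j | (a & ~u)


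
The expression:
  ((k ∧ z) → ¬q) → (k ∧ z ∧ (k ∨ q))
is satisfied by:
  {z: True, k: True}


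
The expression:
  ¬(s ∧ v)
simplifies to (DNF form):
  ¬s ∨ ¬v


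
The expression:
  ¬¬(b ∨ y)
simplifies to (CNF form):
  b ∨ y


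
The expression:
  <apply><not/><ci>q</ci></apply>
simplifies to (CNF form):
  <apply><not/><ci>q</ci></apply>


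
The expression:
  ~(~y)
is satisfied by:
  {y: True}


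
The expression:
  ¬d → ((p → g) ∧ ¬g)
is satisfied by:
  {d: True, g: False, p: False}
  {d: True, p: True, g: False}
  {d: True, g: True, p: False}
  {d: True, p: True, g: True}
  {p: False, g: False, d: False}


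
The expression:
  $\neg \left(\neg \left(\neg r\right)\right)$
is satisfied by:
  {r: False}


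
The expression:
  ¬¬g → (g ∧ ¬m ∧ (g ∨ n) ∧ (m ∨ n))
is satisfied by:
  {n: True, m: False, g: False}
  {m: False, g: False, n: False}
  {n: True, m: True, g: False}
  {m: True, n: False, g: False}
  {g: True, n: True, m: False}


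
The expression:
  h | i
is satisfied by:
  {i: True, h: True}
  {i: True, h: False}
  {h: True, i: False}


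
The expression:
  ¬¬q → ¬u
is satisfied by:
  {u: False, q: False}
  {q: True, u: False}
  {u: True, q: False}


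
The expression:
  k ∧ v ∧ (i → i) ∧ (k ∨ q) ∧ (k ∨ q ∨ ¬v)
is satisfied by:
  {k: True, v: True}


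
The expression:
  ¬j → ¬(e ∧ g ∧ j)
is always true.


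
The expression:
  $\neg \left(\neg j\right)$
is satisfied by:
  {j: True}


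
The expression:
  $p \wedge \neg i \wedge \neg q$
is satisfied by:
  {p: True, q: False, i: False}


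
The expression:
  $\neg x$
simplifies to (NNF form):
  $\neg x$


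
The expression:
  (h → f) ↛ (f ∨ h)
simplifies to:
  ¬f ∧ ¬h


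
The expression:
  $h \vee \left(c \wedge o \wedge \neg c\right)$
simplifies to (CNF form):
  $h$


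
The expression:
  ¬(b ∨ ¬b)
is never true.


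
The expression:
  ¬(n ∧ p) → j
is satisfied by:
  {n: True, j: True, p: True}
  {n: True, j: True, p: False}
  {j: True, p: True, n: False}
  {j: True, p: False, n: False}
  {n: True, p: True, j: False}


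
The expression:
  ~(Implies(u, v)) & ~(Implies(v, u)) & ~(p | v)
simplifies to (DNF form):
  False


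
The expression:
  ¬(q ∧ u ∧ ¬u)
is always true.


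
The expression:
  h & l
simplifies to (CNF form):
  h & l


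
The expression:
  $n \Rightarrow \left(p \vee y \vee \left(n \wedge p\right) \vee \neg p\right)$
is always true.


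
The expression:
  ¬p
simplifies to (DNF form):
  ¬p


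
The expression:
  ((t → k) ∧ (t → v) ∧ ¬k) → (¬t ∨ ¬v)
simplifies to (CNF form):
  True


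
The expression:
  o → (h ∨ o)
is always true.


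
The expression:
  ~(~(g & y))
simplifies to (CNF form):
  g & y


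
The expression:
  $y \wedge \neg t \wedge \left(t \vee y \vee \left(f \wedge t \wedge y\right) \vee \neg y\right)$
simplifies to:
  $y \wedge \neg t$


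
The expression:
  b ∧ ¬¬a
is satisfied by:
  {a: True, b: True}


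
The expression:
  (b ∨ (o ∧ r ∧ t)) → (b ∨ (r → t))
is always true.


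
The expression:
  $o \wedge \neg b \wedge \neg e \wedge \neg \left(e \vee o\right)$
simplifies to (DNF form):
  $\text{False}$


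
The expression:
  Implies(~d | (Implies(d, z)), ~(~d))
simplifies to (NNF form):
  d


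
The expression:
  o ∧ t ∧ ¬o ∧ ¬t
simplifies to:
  False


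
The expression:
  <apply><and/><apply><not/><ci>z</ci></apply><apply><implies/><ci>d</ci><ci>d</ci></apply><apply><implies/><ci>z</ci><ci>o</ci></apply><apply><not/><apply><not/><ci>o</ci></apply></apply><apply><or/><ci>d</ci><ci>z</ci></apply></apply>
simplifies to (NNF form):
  <apply><and/><ci>d</ci><ci>o</ci><apply><not/><ci>z</ci></apply></apply>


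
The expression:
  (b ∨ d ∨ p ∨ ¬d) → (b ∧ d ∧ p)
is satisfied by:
  {p: True, b: True, d: True}


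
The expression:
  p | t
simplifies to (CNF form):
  p | t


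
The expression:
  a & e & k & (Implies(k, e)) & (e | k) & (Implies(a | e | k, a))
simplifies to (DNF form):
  a & e & k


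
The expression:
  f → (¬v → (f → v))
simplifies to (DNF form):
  v ∨ ¬f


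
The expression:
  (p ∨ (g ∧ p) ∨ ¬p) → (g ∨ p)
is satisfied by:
  {g: True, p: True}
  {g: True, p: False}
  {p: True, g: False}


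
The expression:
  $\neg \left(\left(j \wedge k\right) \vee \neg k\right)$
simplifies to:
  $k \wedge \neg j$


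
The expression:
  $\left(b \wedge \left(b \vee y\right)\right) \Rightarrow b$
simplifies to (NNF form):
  $\text{True}$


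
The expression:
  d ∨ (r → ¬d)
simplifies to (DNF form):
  True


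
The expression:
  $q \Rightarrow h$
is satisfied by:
  {h: True, q: False}
  {q: False, h: False}
  {q: True, h: True}


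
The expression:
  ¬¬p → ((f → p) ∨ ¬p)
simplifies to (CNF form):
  True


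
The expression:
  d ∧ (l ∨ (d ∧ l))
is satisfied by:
  {d: True, l: True}


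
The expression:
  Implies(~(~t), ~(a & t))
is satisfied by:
  {t: False, a: False}
  {a: True, t: False}
  {t: True, a: False}


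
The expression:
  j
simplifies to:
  j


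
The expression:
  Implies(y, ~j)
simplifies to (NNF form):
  ~j | ~y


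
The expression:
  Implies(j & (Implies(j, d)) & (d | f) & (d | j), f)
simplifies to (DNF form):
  f | ~d | ~j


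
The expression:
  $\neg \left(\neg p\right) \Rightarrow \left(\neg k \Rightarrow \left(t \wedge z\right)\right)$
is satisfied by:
  {k: True, t: True, z: True, p: False}
  {k: True, t: True, z: False, p: False}
  {k: True, z: True, p: False, t: False}
  {k: True, z: False, p: False, t: False}
  {t: True, z: True, p: False, k: False}
  {t: True, z: False, p: False, k: False}
  {z: True, t: False, p: False, k: False}
  {z: False, t: False, p: False, k: False}
  {k: True, t: True, p: True, z: True}
  {k: True, t: True, p: True, z: False}
  {k: True, p: True, z: True, t: False}
  {k: True, p: True, z: False, t: False}
  {t: True, p: True, z: True, k: False}


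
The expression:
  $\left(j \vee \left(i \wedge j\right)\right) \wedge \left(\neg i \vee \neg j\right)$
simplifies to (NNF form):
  $j \wedge \neg i$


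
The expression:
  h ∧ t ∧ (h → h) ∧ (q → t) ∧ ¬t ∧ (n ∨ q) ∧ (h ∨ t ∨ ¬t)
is never true.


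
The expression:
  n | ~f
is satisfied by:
  {n: True, f: False}
  {f: False, n: False}
  {f: True, n: True}


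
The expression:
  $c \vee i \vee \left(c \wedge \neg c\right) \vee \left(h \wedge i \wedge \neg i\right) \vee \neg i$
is always true.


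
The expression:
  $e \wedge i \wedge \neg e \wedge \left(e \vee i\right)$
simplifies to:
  $\text{False}$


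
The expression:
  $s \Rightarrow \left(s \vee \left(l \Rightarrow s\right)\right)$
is always true.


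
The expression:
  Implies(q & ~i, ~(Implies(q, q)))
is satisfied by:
  {i: True, q: False}
  {q: False, i: False}
  {q: True, i: True}


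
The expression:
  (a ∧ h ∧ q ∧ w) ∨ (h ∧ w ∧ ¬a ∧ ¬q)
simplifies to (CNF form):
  h ∧ w ∧ (a ∨ ¬q) ∧ (q ∨ ¬a)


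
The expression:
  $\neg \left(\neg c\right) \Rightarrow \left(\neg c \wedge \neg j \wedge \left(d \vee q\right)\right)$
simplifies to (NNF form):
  $\neg c$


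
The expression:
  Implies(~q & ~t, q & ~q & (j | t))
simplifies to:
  q | t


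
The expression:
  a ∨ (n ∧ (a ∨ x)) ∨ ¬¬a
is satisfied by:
  {a: True, x: True, n: True}
  {a: True, x: True, n: False}
  {a: True, n: True, x: False}
  {a: True, n: False, x: False}
  {x: True, n: True, a: False}


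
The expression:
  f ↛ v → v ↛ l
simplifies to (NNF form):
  v ∨ ¬f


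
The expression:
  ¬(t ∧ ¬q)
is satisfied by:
  {q: True, t: False}
  {t: False, q: False}
  {t: True, q: True}


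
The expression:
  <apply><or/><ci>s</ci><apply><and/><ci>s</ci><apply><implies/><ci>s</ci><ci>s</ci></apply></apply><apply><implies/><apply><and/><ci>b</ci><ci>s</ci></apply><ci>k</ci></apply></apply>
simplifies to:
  <true/>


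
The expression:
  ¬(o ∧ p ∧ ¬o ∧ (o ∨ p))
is always true.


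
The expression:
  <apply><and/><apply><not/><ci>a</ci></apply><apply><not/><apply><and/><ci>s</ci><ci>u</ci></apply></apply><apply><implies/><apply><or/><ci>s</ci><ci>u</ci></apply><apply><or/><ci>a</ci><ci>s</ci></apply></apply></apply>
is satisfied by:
  {u: False, a: False}


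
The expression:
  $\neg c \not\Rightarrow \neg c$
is never true.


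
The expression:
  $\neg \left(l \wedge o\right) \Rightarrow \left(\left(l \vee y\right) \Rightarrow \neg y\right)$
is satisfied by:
  {o: True, l: True, y: False}
  {o: True, l: False, y: False}
  {l: True, o: False, y: False}
  {o: False, l: False, y: False}
  {y: True, o: True, l: True}


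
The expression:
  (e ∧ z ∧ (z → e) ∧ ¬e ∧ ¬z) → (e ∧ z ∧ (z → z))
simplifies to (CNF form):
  True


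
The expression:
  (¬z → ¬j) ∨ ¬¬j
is always true.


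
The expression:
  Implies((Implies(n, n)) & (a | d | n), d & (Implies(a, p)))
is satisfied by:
  {d: True, p: True, n: False, a: False}
  {d: True, p: False, n: False, a: False}
  {d: True, n: True, p: True, a: False}
  {d: True, n: True, p: False, a: False}
  {p: True, d: False, n: False, a: False}
  {p: False, d: False, n: False, a: False}
  {a: True, n: False, d: True, p: True}
  {a: True, d: True, n: True, p: True}


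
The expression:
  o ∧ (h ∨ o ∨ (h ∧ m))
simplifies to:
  o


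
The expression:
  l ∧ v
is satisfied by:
  {v: True, l: True}


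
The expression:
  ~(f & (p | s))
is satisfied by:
  {p: False, f: False, s: False}
  {s: True, p: False, f: False}
  {p: True, s: False, f: False}
  {s: True, p: True, f: False}
  {f: True, s: False, p: False}


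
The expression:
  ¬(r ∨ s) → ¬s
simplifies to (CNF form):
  True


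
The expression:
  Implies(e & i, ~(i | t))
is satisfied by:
  {e: False, i: False}
  {i: True, e: False}
  {e: True, i: False}


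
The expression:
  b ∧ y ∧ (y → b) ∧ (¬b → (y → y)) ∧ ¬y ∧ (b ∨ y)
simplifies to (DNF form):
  False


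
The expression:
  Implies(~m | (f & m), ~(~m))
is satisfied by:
  {m: True}


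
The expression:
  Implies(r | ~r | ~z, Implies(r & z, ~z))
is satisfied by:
  {z: False, r: False}
  {r: True, z: False}
  {z: True, r: False}


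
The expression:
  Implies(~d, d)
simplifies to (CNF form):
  d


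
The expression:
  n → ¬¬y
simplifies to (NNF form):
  y ∨ ¬n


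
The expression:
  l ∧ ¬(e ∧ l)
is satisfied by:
  {l: True, e: False}


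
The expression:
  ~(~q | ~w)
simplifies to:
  q & w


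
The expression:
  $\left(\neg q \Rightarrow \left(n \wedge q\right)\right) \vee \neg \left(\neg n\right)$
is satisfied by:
  {n: True, q: True}
  {n: True, q: False}
  {q: True, n: False}


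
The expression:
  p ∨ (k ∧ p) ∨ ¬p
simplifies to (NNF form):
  True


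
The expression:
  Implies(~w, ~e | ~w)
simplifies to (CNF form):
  True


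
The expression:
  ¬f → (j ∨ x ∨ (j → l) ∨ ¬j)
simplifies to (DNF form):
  True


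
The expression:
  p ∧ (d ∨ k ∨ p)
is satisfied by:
  {p: True}


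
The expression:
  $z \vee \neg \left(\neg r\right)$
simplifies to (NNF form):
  $r \vee z$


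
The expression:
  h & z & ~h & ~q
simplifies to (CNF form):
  False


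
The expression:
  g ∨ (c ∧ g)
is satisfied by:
  {g: True}


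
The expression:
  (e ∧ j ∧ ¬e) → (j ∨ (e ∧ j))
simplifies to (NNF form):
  True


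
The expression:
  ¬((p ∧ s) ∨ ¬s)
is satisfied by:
  {s: True, p: False}


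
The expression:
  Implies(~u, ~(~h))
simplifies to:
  h | u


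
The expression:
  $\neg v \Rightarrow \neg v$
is always true.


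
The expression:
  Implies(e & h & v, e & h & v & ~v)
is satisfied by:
  {h: False, v: False, e: False}
  {e: True, h: False, v: False}
  {v: True, h: False, e: False}
  {e: True, v: True, h: False}
  {h: True, e: False, v: False}
  {e: True, h: True, v: False}
  {v: True, h: True, e: False}


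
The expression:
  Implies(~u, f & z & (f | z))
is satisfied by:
  {u: True, f: True, z: True}
  {u: True, f: True, z: False}
  {u: True, z: True, f: False}
  {u: True, z: False, f: False}
  {f: True, z: True, u: False}


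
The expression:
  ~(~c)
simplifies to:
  c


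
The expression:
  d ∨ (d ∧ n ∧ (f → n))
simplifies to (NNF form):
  d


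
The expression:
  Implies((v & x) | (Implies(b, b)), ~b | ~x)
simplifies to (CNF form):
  ~b | ~x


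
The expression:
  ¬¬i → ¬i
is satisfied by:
  {i: False}


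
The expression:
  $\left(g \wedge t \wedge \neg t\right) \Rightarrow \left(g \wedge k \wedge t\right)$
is always true.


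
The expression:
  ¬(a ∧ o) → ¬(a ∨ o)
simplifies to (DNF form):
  (a ∧ o) ∨ (¬a ∧ ¬o)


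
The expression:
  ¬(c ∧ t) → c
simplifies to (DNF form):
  c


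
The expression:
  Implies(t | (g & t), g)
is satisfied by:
  {g: True, t: False}
  {t: False, g: False}
  {t: True, g: True}


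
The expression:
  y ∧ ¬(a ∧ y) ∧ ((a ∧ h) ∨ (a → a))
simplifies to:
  y ∧ ¬a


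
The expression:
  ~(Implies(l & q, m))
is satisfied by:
  {q: True, l: True, m: False}


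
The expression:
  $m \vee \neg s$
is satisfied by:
  {m: True, s: False}
  {s: False, m: False}
  {s: True, m: True}


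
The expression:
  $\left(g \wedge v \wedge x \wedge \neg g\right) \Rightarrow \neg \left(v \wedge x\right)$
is always true.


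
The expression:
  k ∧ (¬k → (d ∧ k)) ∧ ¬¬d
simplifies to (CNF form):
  d ∧ k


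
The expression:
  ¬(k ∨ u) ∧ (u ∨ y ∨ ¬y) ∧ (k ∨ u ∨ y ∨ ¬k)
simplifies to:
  ¬k ∧ ¬u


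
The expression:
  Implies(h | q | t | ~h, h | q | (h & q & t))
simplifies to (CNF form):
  h | q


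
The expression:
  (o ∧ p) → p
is always true.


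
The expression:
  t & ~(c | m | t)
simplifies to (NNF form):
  False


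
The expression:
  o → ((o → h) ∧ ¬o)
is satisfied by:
  {o: False}


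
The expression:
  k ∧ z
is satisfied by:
  {z: True, k: True}


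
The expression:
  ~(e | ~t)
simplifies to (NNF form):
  t & ~e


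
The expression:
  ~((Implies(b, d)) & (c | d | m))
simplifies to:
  ~d & (b | ~c) & (b | ~m)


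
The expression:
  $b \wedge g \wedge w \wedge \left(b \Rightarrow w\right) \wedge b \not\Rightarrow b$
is never true.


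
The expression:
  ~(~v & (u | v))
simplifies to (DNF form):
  v | ~u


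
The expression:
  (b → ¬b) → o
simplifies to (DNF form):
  b ∨ o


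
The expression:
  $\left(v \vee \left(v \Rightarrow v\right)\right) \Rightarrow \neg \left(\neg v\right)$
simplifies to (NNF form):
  $v$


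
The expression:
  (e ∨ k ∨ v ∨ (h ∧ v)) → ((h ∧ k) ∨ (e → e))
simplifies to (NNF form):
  True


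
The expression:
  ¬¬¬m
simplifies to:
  ¬m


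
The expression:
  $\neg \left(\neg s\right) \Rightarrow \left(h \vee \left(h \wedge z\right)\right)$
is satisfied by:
  {h: True, s: False}
  {s: False, h: False}
  {s: True, h: True}


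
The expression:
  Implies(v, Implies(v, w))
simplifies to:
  w | ~v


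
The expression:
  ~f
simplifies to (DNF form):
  ~f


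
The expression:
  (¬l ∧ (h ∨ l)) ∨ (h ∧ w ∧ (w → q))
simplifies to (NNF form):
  h ∧ (q ∨ ¬l) ∧ (w ∨ ¬l)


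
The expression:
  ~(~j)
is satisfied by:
  {j: True}


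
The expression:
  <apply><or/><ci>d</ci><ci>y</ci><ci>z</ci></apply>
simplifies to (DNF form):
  <apply><or/><ci>d</ci><ci>y</ci><ci>z</ci></apply>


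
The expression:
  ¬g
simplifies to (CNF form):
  ¬g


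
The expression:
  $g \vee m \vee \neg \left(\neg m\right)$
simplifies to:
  $g \vee m$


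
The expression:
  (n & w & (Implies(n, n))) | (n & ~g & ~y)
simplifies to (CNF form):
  n & (w | ~g) & (w | ~y)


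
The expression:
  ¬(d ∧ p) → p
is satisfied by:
  {p: True}


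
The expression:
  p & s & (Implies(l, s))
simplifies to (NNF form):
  p & s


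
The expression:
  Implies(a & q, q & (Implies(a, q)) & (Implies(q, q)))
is always true.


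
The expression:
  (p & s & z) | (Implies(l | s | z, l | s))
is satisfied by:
  {l: True, s: True, z: False}
  {l: True, s: False, z: False}
  {s: True, l: False, z: False}
  {l: False, s: False, z: False}
  {z: True, l: True, s: True}
  {z: True, l: True, s: False}
  {z: True, s: True, l: False}


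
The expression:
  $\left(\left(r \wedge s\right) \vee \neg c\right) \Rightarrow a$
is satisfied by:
  {a: True, c: True, s: False, r: False}
  {r: True, a: True, c: True, s: False}
  {a: True, c: True, s: True, r: False}
  {r: True, a: True, c: True, s: True}
  {a: True, s: False, c: False, r: False}
  {a: True, r: True, s: False, c: False}
  {a: True, s: True, c: False, r: False}
  {a: True, r: True, s: True, c: False}
  {c: True, r: False, s: False, a: False}
  {r: True, c: True, s: False, a: False}
  {c: True, s: True, r: False, a: False}


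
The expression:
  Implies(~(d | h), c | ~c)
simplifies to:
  True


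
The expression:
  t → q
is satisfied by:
  {q: True, t: False}
  {t: False, q: False}
  {t: True, q: True}


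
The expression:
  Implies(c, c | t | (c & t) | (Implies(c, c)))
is always true.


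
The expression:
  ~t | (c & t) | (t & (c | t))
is always true.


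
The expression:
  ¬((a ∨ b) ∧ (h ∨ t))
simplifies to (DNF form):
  (¬a ∧ ¬b) ∨ (¬h ∧ ¬t) ∨ (¬a ∧ ¬b ∧ ¬h) ∨ (¬a ∧ ¬b ∧ ¬t) ∨ (¬a ∧ ¬h ∧ ¬t) ∨ (¬b ∧ ¬h ∧ ¬t) ∨ (¬a ∧ ¬b ∧ ¬h ∧ ¬t)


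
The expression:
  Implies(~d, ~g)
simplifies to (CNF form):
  d | ~g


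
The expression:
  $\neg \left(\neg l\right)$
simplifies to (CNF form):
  $l$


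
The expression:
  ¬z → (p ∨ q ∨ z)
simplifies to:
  p ∨ q ∨ z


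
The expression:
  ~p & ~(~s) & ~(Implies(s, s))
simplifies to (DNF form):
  False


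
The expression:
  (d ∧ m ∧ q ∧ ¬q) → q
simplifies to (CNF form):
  True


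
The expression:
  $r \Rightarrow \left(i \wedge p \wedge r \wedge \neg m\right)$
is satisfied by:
  {i: True, p: True, m: False, r: False}
  {i: True, p: False, m: False, r: False}
  {p: True, i: False, m: False, r: False}
  {i: False, p: False, m: False, r: False}
  {i: True, m: True, p: True, r: False}
  {i: True, m: True, p: False, r: False}
  {m: True, p: True, i: False, r: False}
  {m: True, i: False, p: False, r: False}
  {i: True, r: True, m: False, p: True}


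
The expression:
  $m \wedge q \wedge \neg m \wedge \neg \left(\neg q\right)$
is never true.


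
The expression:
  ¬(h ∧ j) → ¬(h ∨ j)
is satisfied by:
  {j: False, h: False}
  {h: True, j: True}


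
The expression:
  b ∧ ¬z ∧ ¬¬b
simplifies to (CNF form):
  b ∧ ¬z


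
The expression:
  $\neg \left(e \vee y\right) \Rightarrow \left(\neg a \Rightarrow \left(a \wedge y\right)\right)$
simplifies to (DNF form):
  $a \vee e \vee y$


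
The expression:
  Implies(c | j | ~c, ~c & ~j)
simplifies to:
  ~c & ~j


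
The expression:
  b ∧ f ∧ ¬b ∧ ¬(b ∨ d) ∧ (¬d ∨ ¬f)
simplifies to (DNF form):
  False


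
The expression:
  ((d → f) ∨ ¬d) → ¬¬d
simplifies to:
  d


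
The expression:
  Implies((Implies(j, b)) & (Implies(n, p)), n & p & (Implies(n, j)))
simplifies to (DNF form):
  (j & n) | (j & ~b) | (n & ~p)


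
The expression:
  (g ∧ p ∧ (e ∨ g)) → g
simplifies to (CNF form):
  True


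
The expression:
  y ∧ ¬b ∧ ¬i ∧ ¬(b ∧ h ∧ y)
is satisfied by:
  {y: True, i: False, b: False}


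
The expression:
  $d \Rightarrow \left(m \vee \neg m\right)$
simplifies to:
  $\text{True}$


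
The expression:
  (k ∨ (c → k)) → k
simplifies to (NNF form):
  c ∨ k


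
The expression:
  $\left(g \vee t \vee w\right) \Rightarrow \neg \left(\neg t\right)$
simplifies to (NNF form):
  $t \vee \left(\neg g \wedge \neg w\right)$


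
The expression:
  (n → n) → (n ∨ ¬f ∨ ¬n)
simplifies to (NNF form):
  True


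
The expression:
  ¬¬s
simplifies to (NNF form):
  s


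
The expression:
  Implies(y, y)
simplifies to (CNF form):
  True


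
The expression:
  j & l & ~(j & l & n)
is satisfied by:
  {j: True, l: True, n: False}


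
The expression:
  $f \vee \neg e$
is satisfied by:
  {f: True, e: False}
  {e: False, f: False}
  {e: True, f: True}


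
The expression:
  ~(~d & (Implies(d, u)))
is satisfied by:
  {d: True}


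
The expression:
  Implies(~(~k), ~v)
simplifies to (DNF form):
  ~k | ~v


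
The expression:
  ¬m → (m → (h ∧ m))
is always true.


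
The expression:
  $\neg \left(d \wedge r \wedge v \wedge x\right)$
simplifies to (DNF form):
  $\neg d \vee \neg r \vee \neg v \vee \neg x$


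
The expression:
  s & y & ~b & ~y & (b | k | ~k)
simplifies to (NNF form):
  False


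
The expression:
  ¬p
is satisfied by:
  {p: False}


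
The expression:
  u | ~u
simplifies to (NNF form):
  True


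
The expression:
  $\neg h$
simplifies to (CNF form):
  $\neg h$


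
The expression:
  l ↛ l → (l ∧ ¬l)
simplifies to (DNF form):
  True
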